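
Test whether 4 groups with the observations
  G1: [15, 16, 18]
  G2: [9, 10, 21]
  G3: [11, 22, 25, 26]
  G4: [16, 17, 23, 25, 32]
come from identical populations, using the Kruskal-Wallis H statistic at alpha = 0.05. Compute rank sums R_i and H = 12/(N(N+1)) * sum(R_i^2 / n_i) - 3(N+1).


Step 1: Combine all N = 15 observations and assign midranks.
sorted (value, group, rank): (9,G2,1), (10,G2,2), (11,G3,3), (15,G1,4), (16,G1,5.5), (16,G4,5.5), (17,G4,7), (18,G1,8), (21,G2,9), (22,G3,10), (23,G4,11), (25,G3,12.5), (25,G4,12.5), (26,G3,14), (32,G4,15)
Step 2: Sum ranks within each group.
R_1 = 17.5 (n_1 = 3)
R_2 = 12 (n_2 = 3)
R_3 = 39.5 (n_3 = 4)
R_4 = 51 (n_4 = 5)
Step 3: H = 12/(N(N+1)) * sum(R_i^2/n_i) - 3(N+1)
     = 12/(15*16) * (17.5^2/3 + 12^2/3 + 39.5^2/4 + 51^2/5) - 3*16
     = 0.050000 * 1060.35 - 48
     = 5.017292.
Step 4: Ties present; correction factor C = 1 - 12/(15^3 - 15) = 0.996429. Corrected H = 5.017292 / 0.996429 = 5.035275.
Step 5: Under H0, H ~ chi^2(3); p-value = 0.169232.
Step 6: alpha = 0.05. fail to reject H0.

H = 5.0353, df = 3, p = 0.169232, fail to reject H0.


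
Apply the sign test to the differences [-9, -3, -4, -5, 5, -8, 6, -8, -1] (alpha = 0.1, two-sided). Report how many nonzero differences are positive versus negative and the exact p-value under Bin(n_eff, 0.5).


Step 1: Discard zero differences. Original n = 9; n_eff = number of nonzero differences = 9.
Nonzero differences (with sign): -9, -3, -4, -5, +5, -8, +6, -8, -1
Step 2: Count signs: positive = 2, negative = 7.
Step 3: Under H0: P(positive) = 0.5, so the number of positives S ~ Bin(9, 0.5).
Step 4: Two-sided exact p-value = sum of Bin(9,0.5) probabilities at or below the observed probability = 0.179688.
Step 5: alpha = 0.1. fail to reject H0.

n_eff = 9, pos = 2, neg = 7, p = 0.179688, fail to reject H0.


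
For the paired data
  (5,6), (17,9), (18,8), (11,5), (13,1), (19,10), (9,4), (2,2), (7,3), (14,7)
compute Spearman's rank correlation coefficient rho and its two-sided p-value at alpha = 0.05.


Step 1: Rank x and y separately (midranks; no ties here).
rank(x): 5->2, 17->8, 18->9, 11->5, 13->6, 19->10, 9->4, 2->1, 7->3, 14->7
rank(y): 6->6, 9->9, 8->8, 5->5, 1->1, 10->10, 4->4, 2->2, 3->3, 7->7
Step 2: d_i = R_x(i) - R_y(i); compute d_i^2.
  (2-6)^2=16, (8-9)^2=1, (9-8)^2=1, (5-5)^2=0, (6-1)^2=25, (10-10)^2=0, (4-4)^2=0, (1-2)^2=1, (3-3)^2=0, (7-7)^2=0
sum(d^2) = 44.
Step 3: rho = 1 - 6*44 / (10*(10^2 - 1)) = 1 - 264/990 = 0.733333.
Step 4: Under H0, t = rho * sqrt((n-2)/(1-rho^2)) = 3.0509 ~ t(8).
Step 5: Two-sided p-value from the t-distribution with 8 df = 0.015801.
Step 6: alpha = 0.05. reject H0.

rho = 0.7333, p = 0.015801, reject H0 at alpha = 0.05.


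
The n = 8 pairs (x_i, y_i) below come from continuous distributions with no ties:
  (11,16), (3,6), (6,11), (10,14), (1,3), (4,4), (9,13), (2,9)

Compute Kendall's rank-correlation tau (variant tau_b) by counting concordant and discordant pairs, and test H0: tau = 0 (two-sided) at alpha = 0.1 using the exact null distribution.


Step 1: Enumerate the 28 unordered pairs (i,j) with i<j and classify each by sign(x_j-x_i) * sign(y_j-y_i).
  (1,2):dx=-8,dy=-10->C; (1,3):dx=-5,dy=-5->C; (1,4):dx=-1,dy=-2->C; (1,5):dx=-10,dy=-13->C
  (1,6):dx=-7,dy=-12->C; (1,7):dx=-2,dy=-3->C; (1,8):dx=-9,dy=-7->C; (2,3):dx=+3,dy=+5->C
  (2,4):dx=+7,dy=+8->C; (2,5):dx=-2,dy=-3->C; (2,6):dx=+1,dy=-2->D; (2,7):dx=+6,dy=+7->C
  (2,8):dx=-1,dy=+3->D; (3,4):dx=+4,dy=+3->C; (3,5):dx=-5,dy=-8->C; (3,6):dx=-2,dy=-7->C
  (3,7):dx=+3,dy=+2->C; (3,8):dx=-4,dy=-2->C; (4,5):dx=-9,dy=-11->C; (4,6):dx=-6,dy=-10->C
  (4,7):dx=-1,dy=-1->C; (4,8):dx=-8,dy=-5->C; (5,6):dx=+3,dy=+1->C; (5,7):dx=+8,dy=+10->C
  (5,8):dx=+1,dy=+6->C; (6,7):dx=+5,dy=+9->C; (6,8):dx=-2,dy=+5->D; (7,8):dx=-7,dy=-4->C
Step 2: C = 25, D = 3, total pairs = 28.
Step 3: tau = (C - D)/(n(n-1)/2) = (25 - 3)/28 = 0.785714.
Step 4: Exact two-sided p-value (enumerate n! = 40320 permutations of y under H0): p = 0.005506.
Step 5: alpha = 0.1. reject H0.

tau_b = 0.7857 (C=25, D=3), p = 0.005506, reject H0.


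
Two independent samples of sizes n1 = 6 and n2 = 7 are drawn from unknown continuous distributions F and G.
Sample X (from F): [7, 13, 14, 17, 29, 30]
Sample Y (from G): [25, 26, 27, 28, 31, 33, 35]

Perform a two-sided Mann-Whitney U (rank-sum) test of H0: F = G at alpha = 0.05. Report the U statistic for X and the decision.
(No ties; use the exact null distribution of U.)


Step 1: Combine and sort all 13 observations; assign midranks.
sorted (value, group): (7,X), (13,X), (14,X), (17,X), (25,Y), (26,Y), (27,Y), (28,Y), (29,X), (30,X), (31,Y), (33,Y), (35,Y)
ranks: 7->1, 13->2, 14->3, 17->4, 25->5, 26->6, 27->7, 28->8, 29->9, 30->10, 31->11, 33->12, 35->13
Step 2: Rank sum for X: R1 = 1 + 2 + 3 + 4 + 9 + 10 = 29.
Step 3: U_X = R1 - n1(n1+1)/2 = 29 - 6*7/2 = 29 - 21 = 8.
       U_Y = n1*n2 - U_X = 42 - 8 = 34.
Step 4: No ties, so the exact null distribution of U (based on enumerating the C(13,6) = 1716 equally likely rank assignments) gives the two-sided p-value.
Step 5: p-value = 0.073427; compare to alpha = 0.05. fail to reject H0.

U_X = 8, p = 0.073427, fail to reject H0 at alpha = 0.05.


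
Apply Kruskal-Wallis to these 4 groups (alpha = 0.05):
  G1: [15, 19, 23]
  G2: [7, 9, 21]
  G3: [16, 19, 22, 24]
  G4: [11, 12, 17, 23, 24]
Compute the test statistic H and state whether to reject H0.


Step 1: Combine all N = 15 observations and assign midranks.
sorted (value, group, rank): (7,G2,1), (9,G2,2), (11,G4,3), (12,G4,4), (15,G1,5), (16,G3,6), (17,G4,7), (19,G1,8.5), (19,G3,8.5), (21,G2,10), (22,G3,11), (23,G1,12.5), (23,G4,12.5), (24,G3,14.5), (24,G4,14.5)
Step 2: Sum ranks within each group.
R_1 = 26 (n_1 = 3)
R_2 = 13 (n_2 = 3)
R_3 = 40 (n_3 = 4)
R_4 = 41 (n_4 = 5)
Step 3: H = 12/(N(N+1)) * sum(R_i^2/n_i) - 3(N+1)
     = 12/(15*16) * (26^2/3 + 13^2/3 + 40^2/4 + 41^2/5) - 3*16
     = 0.050000 * 1017.87 - 48
     = 2.893333.
Step 4: Ties present; correction factor C = 1 - 18/(15^3 - 15) = 0.994643. Corrected H = 2.893333 / 0.994643 = 2.908917.
Step 5: Under H0, H ~ chi^2(3); p-value = 0.405883.
Step 6: alpha = 0.05. fail to reject H0.

H = 2.9089, df = 3, p = 0.405883, fail to reject H0.


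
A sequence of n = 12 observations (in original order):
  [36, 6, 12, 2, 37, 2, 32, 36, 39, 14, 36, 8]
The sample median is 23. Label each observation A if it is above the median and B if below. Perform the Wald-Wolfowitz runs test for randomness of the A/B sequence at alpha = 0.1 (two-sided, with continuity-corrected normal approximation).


Step 1: Compute median = 23; label A = above, B = below.
Labels in order: ABBBABAAABAB  (n_A = 6, n_B = 6)
Step 2: Count runs R = 8.
Step 3: Under H0 (random ordering), E[R] = 2*n_A*n_B/(n_A+n_B) + 1 = 2*6*6/12 + 1 = 7.0000.
        Var[R] = 2*n_A*n_B*(2*n_A*n_B - n_A - n_B) / ((n_A+n_B)^2 * (n_A+n_B-1)) = 4320/1584 = 2.7273.
        SD[R] = 1.6514.
Step 4: Continuity-corrected z = (R - 0.5 - E[R]) / SD[R] = (8 - 0.5 - 7.0000) / 1.6514 = 0.3028.
Step 5: Two-sided p-value via normal approximation = 2*(1 - Phi(|z|)) = 0.762069.
Step 6: alpha = 0.1. fail to reject H0.

R = 8, z = 0.3028, p = 0.762069, fail to reject H0.


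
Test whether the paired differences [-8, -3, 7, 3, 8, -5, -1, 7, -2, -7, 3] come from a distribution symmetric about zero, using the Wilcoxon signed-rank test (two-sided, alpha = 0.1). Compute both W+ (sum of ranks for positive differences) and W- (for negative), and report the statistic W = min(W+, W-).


Step 1: Drop any zero differences (none here) and take |d_i|.
|d| = [8, 3, 7, 3, 8, 5, 1, 7, 2, 7, 3]
Step 2: Midrank |d_i| (ties get averaged ranks).
ranks: |8|->10.5, |3|->4, |7|->8, |3|->4, |8|->10.5, |5|->6, |1|->1, |7|->8, |2|->2, |7|->8, |3|->4
Step 3: Attach original signs; sum ranks with positive sign and with negative sign.
W+ = 8 + 4 + 10.5 + 8 + 4 = 34.5
W- = 10.5 + 4 + 6 + 1 + 2 + 8 = 31.5
(Check: W+ + W- = 66 should equal n(n+1)/2 = 66.)
Step 4: Test statistic W = min(W+, W-) = 31.5.
Step 5: Ties in |d|, so use the tie-corrected normal approximation.
        E[W] = n(n+1)/4 = 11*12/4 = 33.
        Tie groups: |d|=3 (t=3), |d|=7 (t=3), |d|=8 (t=2); sum(t^3 - t) = 54.
        Var[W] = n(n+1)(2n+1)/24 - sum(t^3-t)/48 = 3036/24 - 54/48 = 125.375.
        z = (W - E[W]) / sqrt(Var[W]) = (31.5 - 33) / 11.1971 = -0.1340.
        Two-sided p = 2*Phi(z) = 0.893432.
Step 6: alpha = 0.1. fail to reject H0.

W+ = 34.5, W- = 31.5, W = min = 31.5, p = 0.893432, fail to reject H0.


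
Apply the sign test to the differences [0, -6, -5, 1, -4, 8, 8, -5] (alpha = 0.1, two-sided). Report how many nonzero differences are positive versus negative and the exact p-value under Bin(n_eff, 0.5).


Step 1: Discard zero differences. Original n = 8; n_eff = number of nonzero differences = 7.
Nonzero differences (with sign): -6, -5, +1, -4, +8, +8, -5
Step 2: Count signs: positive = 3, negative = 4.
Step 3: Under H0: P(positive) = 0.5, so the number of positives S ~ Bin(7, 0.5).
Step 4: Two-sided exact p-value = sum of Bin(7,0.5) probabilities at or below the observed probability = 1.000000.
Step 5: alpha = 0.1. fail to reject H0.

n_eff = 7, pos = 3, neg = 4, p = 1.000000, fail to reject H0.


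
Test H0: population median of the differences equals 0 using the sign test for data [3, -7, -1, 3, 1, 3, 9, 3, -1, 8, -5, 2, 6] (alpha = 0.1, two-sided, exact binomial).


Step 1: Discard zero differences. Original n = 13; n_eff = number of nonzero differences = 13.
Nonzero differences (with sign): +3, -7, -1, +3, +1, +3, +9, +3, -1, +8, -5, +2, +6
Step 2: Count signs: positive = 9, negative = 4.
Step 3: Under H0: P(positive) = 0.5, so the number of positives S ~ Bin(13, 0.5).
Step 4: Two-sided exact p-value = sum of Bin(13,0.5) probabilities at or below the observed probability = 0.266846.
Step 5: alpha = 0.1. fail to reject H0.

n_eff = 13, pos = 9, neg = 4, p = 0.266846, fail to reject H0.


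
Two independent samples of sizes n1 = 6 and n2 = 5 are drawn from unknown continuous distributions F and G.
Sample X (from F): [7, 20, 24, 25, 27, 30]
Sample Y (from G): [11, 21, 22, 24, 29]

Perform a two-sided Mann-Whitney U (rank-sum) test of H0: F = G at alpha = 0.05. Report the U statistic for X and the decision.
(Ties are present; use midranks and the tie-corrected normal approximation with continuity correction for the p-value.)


Step 1: Combine and sort all 11 observations; assign midranks.
sorted (value, group): (7,X), (11,Y), (20,X), (21,Y), (22,Y), (24,X), (24,Y), (25,X), (27,X), (29,Y), (30,X)
ranks: 7->1, 11->2, 20->3, 21->4, 22->5, 24->6.5, 24->6.5, 25->8, 27->9, 29->10, 30->11
Step 2: Rank sum for X: R1 = 1 + 3 + 6.5 + 8 + 9 + 11 = 38.5.
Step 3: U_X = R1 - n1(n1+1)/2 = 38.5 - 6*7/2 = 38.5 - 21 = 17.5.
       U_Y = n1*n2 - U_X = 30 - 17.5 = 12.5.
Step 4: Ties are present, so use the tie-corrected normal approximation (with continuity correction) for the p-value.
Step 5: p-value = 0.714379; compare to alpha = 0.05. fail to reject H0.

U_X = 17.5, p = 0.714379, fail to reject H0 at alpha = 0.05.


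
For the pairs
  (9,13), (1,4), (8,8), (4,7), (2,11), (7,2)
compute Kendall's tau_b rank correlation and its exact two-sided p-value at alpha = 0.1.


Step 1: Enumerate the 15 unordered pairs (i,j) with i<j and classify each by sign(x_j-x_i) * sign(y_j-y_i).
  (1,2):dx=-8,dy=-9->C; (1,3):dx=-1,dy=-5->C; (1,4):dx=-5,dy=-6->C; (1,5):dx=-7,dy=-2->C
  (1,6):dx=-2,dy=-11->C; (2,3):dx=+7,dy=+4->C; (2,4):dx=+3,dy=+3->C; (2,5):dx=+1,dy=+7->C
  (2,6):dx=+6,dy=-2->D; (3,4):dx=-4,dy=-1->C; (3,5):dx=-6,dy=+3->D; (3,6):dx=-1,dy=-6->C
  (4,5):dx=-2,dy=+4->D; (4,6):dx=+3,dy=-5->D; (5,6):dx=+5,dy=-9->D
Step 2: C = 10, D = 5, total pairs = 15.
Step 3: tau = (C - D)/(n(n-1)/2) = (10 - 5)/15 = 0.333333.
Step 4: Exact two-sided p-value (enumerate n! = 720 permutations of y under H0): p = 0.469444.
Step 5: alpha = 0.1. fail to reject H0.

tau_b = 0.3333 (C=10, D=5), p = 0.469444, fail to reject H0.


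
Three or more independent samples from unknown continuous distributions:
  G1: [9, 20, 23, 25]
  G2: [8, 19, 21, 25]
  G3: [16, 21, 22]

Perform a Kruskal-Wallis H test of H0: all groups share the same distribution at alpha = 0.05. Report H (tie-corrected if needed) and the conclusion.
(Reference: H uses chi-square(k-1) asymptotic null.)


Step 1: Combine all N = 11 observations and assign midranks.
sorted (value, group, rank): (8,G2,1), (9,G1,2), (16,G3,3), (19,G2,4), (20,G1,5), (21,G2,6.5), (21,G3,6.5), (22,G3,8), (23,G1,9), (25,G1,10.5), (25,G2,10.5)
Step 2: Sum ranks within each group.
R_1 = 26.5 (n_1 = 4)
R_2 = 22 (n_2 = 4)
R_3 = 17.5 (n_3 = 3)
Step 3: H = 12/(N(N+1)) * sum(R_i^2/n_i) - 3(N+1)
     = 12/(11*12) * (26.5^2/4 + 22^2/4 + 17.5^2/3) - 3*12
     = 0.090909 * 398.646 - 36
     = 0.240530.
Step 4: Ties present; correction factor C = 1 - 12/(11^3 - 11) = 0.990909. Corrected H = 0.240530 / 0.990909 = 0.242737.
Step 5: Under H0, H ~ chi^2(2); p-value = 0.885708.
Step 6: alpha = 0.05. fail to reject H0.

H = 0.2427, df = 2, p = 0.885708, fail to reject H0.


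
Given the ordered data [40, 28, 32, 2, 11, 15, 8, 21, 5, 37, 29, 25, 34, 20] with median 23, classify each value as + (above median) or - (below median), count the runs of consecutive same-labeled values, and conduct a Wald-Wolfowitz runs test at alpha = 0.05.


Step 1: Compute median = 23; label A = above, B = below.
Labels in order: AAABBBBBBAAAAB  (n_A = 7, n_B = 7)
Step 2: Count runs R = 4.
Step 3: Under H0 (random ordering), E[R] = 2*n_A*n_B/(n_A+n_B) + 1 = 2*7*7/14 + 1 = 8.0000.
        Var[R] = 2*n_A*n_B*(2*n_A*n_B - n_A - n_B) / ((n_A+n_B)^2 * (n_A+n_B-1)) = 8232/2548 = 3.2308.
        SD[R] = 1.7974.
Step 4: Continuity-corrected z = (R + 0.5 - E[R]) / SD[R] = (4 + 0.5 - 8.0000) / 1.7974 = -1.9472.
Step 5: Two-sided p-value via normal approximation = 2*(1 - Phi(|z|)) = 0.051508.
Step 6: alpha = 0.05. fail to reject H0.

R = 4, z = -1.9472, p = 0.051508, fail to reject H0.


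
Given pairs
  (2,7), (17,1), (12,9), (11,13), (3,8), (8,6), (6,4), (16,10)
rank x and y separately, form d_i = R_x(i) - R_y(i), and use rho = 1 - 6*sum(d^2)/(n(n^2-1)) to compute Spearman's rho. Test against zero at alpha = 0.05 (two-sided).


Step 1: Rank x and y separately (midranks; no ties here).
rank(x): 2->1, 17->8, 12->6, 11->5, 3->2, 8->4, 6->3, 16->7
rank(y): 7->4, 1->1, 9->6, 13->8, 8->5, 6->3, 4->2, 10->7
Step 2: d_i = R_x(i) - R_y(i); compute d_i^2.
  (1-4)^2=9, (8-1)^2=49, (6-6)^2=0, (5-8)^2=9, (2-5)^2=9, (4-3)^2=1, (3-2)^2=1, (7-7)^2=0
sum(d^2) = 78.
Step 3: rho = 1 - 6*78 / (8*(8^2 - 1)) = 1 - 468/504 = 0.071429.
Step 4: Under H0, t = rho * sqrt((n-2)/(1-rho^2)) = 0.1754 ~ t(6).
Step 5: Two-sided p-value from the t-distribution with 6 df = 0.866526.
Step 6: alpha = 0.05. fail to reject H0.

rho = 0.0714, p = 0.866526, fail to reject H0 at alpha = 0.05.


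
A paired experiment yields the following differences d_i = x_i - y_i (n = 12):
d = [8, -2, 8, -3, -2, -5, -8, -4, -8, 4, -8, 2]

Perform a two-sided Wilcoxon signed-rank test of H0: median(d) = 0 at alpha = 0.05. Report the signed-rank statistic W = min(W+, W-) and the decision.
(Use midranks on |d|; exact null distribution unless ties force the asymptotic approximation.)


Step 1: Drop any zero differences (none here) and take |d_i|.
|d| = [8, 2, 8, 3, 2, 5, 8, 4, 8, 4, 8, 2]
Step 2: Midrank |d_i| (ties get averaged ranks).
ranks: |8|->10, |2|->2, |8|->10, |3|->4, |2|->2, |5|->7, |8|->10, |4|->5.5, |8|->10, |4|->5.5, |8|->10, |2|->2
Step 3: Attach original signs; sum ranks with positive sign and with negative sign.
W+ = 10 + 10 + 5.5 + 2 = 27.5
W- = 2 + 4 + 2 + 7 + 10 + 5.5 + 10 + 10 = 50.5
(Check: W+ + W- = 78 should equal n(n+1)/2 = 78.)
Step 4: Test statistic W = min(W+, W-) = 27.5.
Step 5: Ties in |d|, so use the tie-corrected normal approximation.
        E[W] = n(n+1)/4 = 12*13/4 = 39.
        Tie groups: |d|=2 (t=3), |d|=4 (t=2), |d|=8 (t=5); sum(t^3 - t) = 150.
        Var[W] = n(n+1)(2n+1)/24 - sum(t^3-t)/48 = 3900/24 - 150/48 = 159.375.
        z = (W - E[W]) / sqrt(Var[W]) = (27.5 - 39) / 12.6244 = -0.9109.
        Two-sided p = 2*Phi(z) = 0.362329.
Step 6: alpha = 0.05. fail to reject H0.

W+ = 27.5, W- = 50.5, W = min = 27.5, p = 0.362329, fail to reject H0.


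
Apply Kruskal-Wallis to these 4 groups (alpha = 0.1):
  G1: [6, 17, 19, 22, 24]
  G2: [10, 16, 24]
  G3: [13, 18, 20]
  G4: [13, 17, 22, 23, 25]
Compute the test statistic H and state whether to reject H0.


Step 1: Combine all N = 16 observations and assign midranks.
sorted (value, group, rank): (6,G1,1), (10,G2,2), (13,G3,3.5), (13,G4,3.5), (16,G2,5), (17,G1,6.5), (17,G4,6.5), (18,G3,8), (19,G1,9), (20,G3,10), (22,G1,11.5), (22,G4,11.5), (23,G4,13), (24,G1,14.5), (24,G2,14.5), (25,G4,16)
Step 2: Sum ranks within each group.
R_1 = 42.5 (n_1 = 5)
R_2 = 21.5 (n_2 = 3)
R_3 = 21.5 (n_3 = 3)
R_4 = 50.5 (n_4 = 5)
Step 3: H = 12/(N(N+1)) * sum(R_i^2/n_i) - 3(N+1)
     = 12/(16*17) * (42.5^2/5 + 21.5^2/3 + 21.5^2/3 + 50.5^2/5) - 3*17
     = 0.044118 * 1179.47 - 51
     = 1.035294.
Step 4: Ties present; correction factor C = 1 - 24/(16^3 - 16) = 0.994118. Corrected H = 1.035294 / 0.994118 = 1.041420.
Step 5: Under H0, H ~ chi^2(3); p-value = 0.791231.
Step 6: alpha = 0.1. fail to reject H0.

H = 1.0414, df = 3, p = 0.791231, fail to reject H0.


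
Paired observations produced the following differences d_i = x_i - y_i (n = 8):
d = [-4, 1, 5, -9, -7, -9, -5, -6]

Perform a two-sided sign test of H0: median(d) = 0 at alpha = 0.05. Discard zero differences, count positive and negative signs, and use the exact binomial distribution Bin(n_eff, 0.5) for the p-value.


Step 1: Discard zero differences. Original n = 8; n_eff = number of nonzero differences = 8.
Nonzero differences (with sign): -4, +1, +5, -9, -7, -9, -5, -6
Step 2: Count signs: positive = 2, negative = 6.
Step 3: Under H0: P(positive) = 0.5, so the number of positives S ~ Bin(8, 0.5).
Step 4: Two-sided exact p-value = sum of Bin(8,0.5) probabilities at or below the observed probability = 0.289062.
Step 5: alpha = 0.05. fail to reject H0.

n_eff = 8, pos = 2, neg = 6, p = 0.289062, fail to reject H0.


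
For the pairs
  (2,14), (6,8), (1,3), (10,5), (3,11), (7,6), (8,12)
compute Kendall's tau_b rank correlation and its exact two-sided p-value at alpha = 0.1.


Step 1: Enumerate the 21 unordered pairs (i,j) with i<j and classify each by sign(x_j-x_i) * sign(y_j-y_i).
  (1,2):dx=+4,dy=-6->D; (1,3):dx=-1,dy=-11->C; (1,4):dx=+8,dy=-9->D; (1,5):dx=+1,dy=-3->D
  (1,6):dx=+5,dy=-8->D; (1,7):dx=+6,dy=-2->D; (2,3):dx=-5,dy=-5->C; (2,4):dx=+4,dy=-3->D
  (2,5):dx=-3,dy=+3->D; (2,6):dx=+1,dy=-2->D; (2,7):dx=+2,dy=+4->C; (3,4):dx=+9,dy=+2->C
  (3,5):dx=+2,dy=+8->C; (3,6):dx=+6,dy=+3->C; (3,7):dx=+7,dy=+9->C; (4,5):dx=-7,dy=+6->D
  (4,6):dx=-3,dy=+1->D; (4,7):dx=-2,dy=+7->D; (5,6):dx=+4,dy=-5->D; (5,7):dx=+5,dy=+1->C
  (6,7):dx=+1,dy=+6->C
Step 2: C = 9, D = 12, total pairs = 21.
Step 3: tau = (C - D)/(n(n-1)/2) = (9 - 12)/21 = -0.142857.
Step 4: Exact two-sided p-value (enumerate n! = 5040 permutations of y under H0): p = 0.772619.
Step 5: alpha = 0.1. fail to reject H0.

tau_b = -0.1429 (C=9, D=12), p = 0.772619, fail to reject H0.


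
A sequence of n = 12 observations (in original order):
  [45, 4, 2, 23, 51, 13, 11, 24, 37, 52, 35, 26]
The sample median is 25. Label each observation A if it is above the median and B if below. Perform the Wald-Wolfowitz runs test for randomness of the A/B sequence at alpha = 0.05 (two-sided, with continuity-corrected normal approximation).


Step 1: Compute median = 25; label A = above, B = below.
Labels in order: ABBBABBBAAAA  (n_A = 6, n_B = 6)
Step 2: Count runs R = 5.
Step 3: Under H0 (random ordering), E[R] = 2*n_A*n_B/(n_A+n_B) + 1 = 2*6*6/12 + 1 = 7.0000.
        Var[R] = 2*n_A*n_B*(2*n_A*n_B - n_A - n_B) / ((n_A+n_B)^2 * (n_A+n_B-1)) = 4320/1584 = 2.7273.
        SD[R] = 1.6514.
Step 4: Continuity-corrected z = (R + 0.5 - E[R]) / SD[R] = (5 + 0.5 - 7.0000) / 1.6514 = -0.9083.
Step 5: Two-sided p-value via normal approximation = 2*(1 - Phi(|z|)) = 0.363722.
Step 6: alpha = 0.05. fail to reject H0.

R = 5, z = -0.9083, p = 0.363722, fail to reject H0.


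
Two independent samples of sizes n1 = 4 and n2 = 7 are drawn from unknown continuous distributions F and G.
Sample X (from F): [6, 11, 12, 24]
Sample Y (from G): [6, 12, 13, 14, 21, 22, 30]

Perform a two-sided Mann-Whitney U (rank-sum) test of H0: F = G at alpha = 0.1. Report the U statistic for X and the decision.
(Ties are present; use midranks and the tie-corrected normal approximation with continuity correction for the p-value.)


Step 1: Combine and sort all 11 observations; assign midranks.
sorted (value, group): (6,X), (6,Y), (11,X), (12,X), (12,Y), (13,Y), (14,Y), (21,Y), (22,Y), (24,X), (30,Y)
ranks: 6->1.5, 6->1.5, 11->3, 12->4.5, 12->4.5, 13->6, 14->7, 21->8, 22->9, 24->10, 30->11
Step 2: Rank sum for X: R1 = 1.5 + 3 + 4.5 + 10 = 19.
Step 3: U_X = R1 - n1(n1+1)/2 = 19 - 4*5/2 = 19 - 10 = 9.
       U_Y = n1*n2 - U_X = 28 - 9 = 19.
Step 4: Ties are present, so use the tie-corrected normal approximation (with continuity correction) for the p-value.
Step 5: p-value = 0.392932; compare to alpha = 0.1. fail to reject H0.

U_X = 9, p = 0.392932, fail to reject H0 at alpha = 0.1.


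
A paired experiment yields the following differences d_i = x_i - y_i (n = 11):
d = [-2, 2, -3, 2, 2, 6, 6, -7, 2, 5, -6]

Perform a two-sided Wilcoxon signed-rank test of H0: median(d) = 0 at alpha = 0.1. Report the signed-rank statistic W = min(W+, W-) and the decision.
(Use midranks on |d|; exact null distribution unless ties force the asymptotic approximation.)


Step 1: Drop any zero differences (none here) and take |d_i|.
|d| = [2, 2, 3, 2, 2, 6, 6, 7, 2, 5, 6]
Step 2: Midrank |d_i| (ties get averaged ranks).
ranks: |2|->3, |2|->3, |3|->6, |2|->3, |2|->3, |6|->9, |6|->9, |7|->11, |2|->3, |5|->7, |6|->9
Step 3: Attach original signs; sum ranks with positive sign and with negative sign.
W+ = 3 + 3 + 3 + 9 + 9 + 3 + 7 = 37
W- = 3 + 6 + 11 + 9 = 29
(Check: W+ + W- = 66 should equal n(n+1)/2 = 66.)
Step 4: Test statistic W = min(W+, W-) = 29.
Step 5: Ties in |d|, so use the tie-corrected normal approximation.
        E[W] = n(n+1)/4 = 11*12/4 = 33.
        Tie groups: |d|=2 (t=5), |d|=6 (t=3); sum(t^3 - t) = 144.
        Var[W] = n(n+1)(2n+1)/24 - sum(t^3-t)/48 = 3036/24 - 144/48 = 123.5.
        z = (W - E[W]) / sqrt(Var[W]) = (29 - 33) / 11.1131 = -0.3599.
        Two-sided p = 2*Phi(z) = 0.718894.
Step 6: alpha = 0.1. fail to reject H0.

W+ = 37, W- = 29, W = min = 29, p = 0.718894, fail to reject H0.


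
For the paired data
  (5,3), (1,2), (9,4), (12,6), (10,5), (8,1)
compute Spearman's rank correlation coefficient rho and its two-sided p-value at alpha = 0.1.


Step 1: Rank x and y separately (midranks; no ties here).
rank(x): 5->2, 1->1, 9->4, 12->6, 10->5, 8->3
rank(y): 3->3, 2->2, 4->4, 6->6, 5->5, 1->1
Step 2: d_i = R_x(i) - R_y(i); compute d_i^2.
  (2-3)^2=1, (1-2)^2=1, (4-4)^2=0, (6-6)^2=0, (5-5)^2=0, (3-1)^2=4
sum(d^2) = 6.
Step 3: rho = 1 - 6*6 / (6*(6^2 - 1)) = 1 - 36/210 = 0.828571.
Step 4: Under H0, t = rho * sqrt((n-2)/(1-rho^2)) = 2.9598 ~ t(4).
Step 5: Two-sided p-value from the t-distribution with 4 df = 0.041563.
Step 6: alpha = 0.1. reject H0.

rho = 0.8286, p = 0.041563, reject H0 at alpha = 0.1.


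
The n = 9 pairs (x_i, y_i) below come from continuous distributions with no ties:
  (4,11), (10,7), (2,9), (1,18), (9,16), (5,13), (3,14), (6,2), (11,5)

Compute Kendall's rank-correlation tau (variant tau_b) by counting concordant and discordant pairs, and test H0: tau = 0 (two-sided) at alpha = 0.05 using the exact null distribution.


Step 1: Enumerate the 36 unordered pairs (i,j) with i<j and classify each by sign(x_j-x_i) * sign(y_j-y_i).
  (1,2):dx=+6,dy=-4->D; (1,3):dx=-2,dy=-2->C; (1,4):dx=-3,dy=+7->D; (1,5):dx=+5,dy=+5->C
  (1,6):dx=+1,dy=+2->C; (1,7):dx=-1,dy=+3->D; (1,8):dx=+2,dy=-9->D; (1,9):dx=+7,dy=-6->D
  (2,3):dx=-8,dy=+2->D; (2,4):dx=-9,dy=+11->D; (2,5):dx=-1,dy=+9->D; (2,6):dx=-5,dy=+6->D
  (2,7):dx=-7,dy=+7->D; (2,8):dx=-4,dy=-5->C; (2,9):dx=+1,dy=-2->D; (3,4):dx=-1,dy=+9->D
  (3,5):dx=+7,dy=+7->C; (3,6):dx=+3,dy=+4->C; (3,7):dx=+1,dy=+5->C; (3,8):dx=+4,dy=-7->D
  (3,9):dx=+9,dy=-4->D; (4,5):dx=+8,dy=-2->D; (4,6):dx=+4,dy=-5->D; (4,7):dx=+2,dy=-4->D
  (4,8):dx=+5,dy=-16->D; (4,9):dx=+10,dy=-13->D; (5,6):dx=-4,dy=-3->C; (5,7):dx=-6,dy=-2->C
  (5,8):dx=-3,dy=-14->C; (5,9):dx=+2,dy=-11->D; (6,7):dx=-2,dy=+1->D; (6,8):dx=+1,dy=-11->D
  (6,9):dx=+6,dy=-8->D; (7,8):dx=+3,dy=-12->D; (7,9):dx=+8,dy=-9->D; (8,9):dx=+5,dy=+3->C
Step 2: C = 11, D = 25, total pairs = 36.
Step 3: tau = (C - D)/(n(n-1)/2) = (11 - 25)/36 = -0.388889.
Step 4: Exact two-sided p-value (enumerate n! = 362880 permutations of y under H0): p = 0.180181.
Step 5: alpha = 0.05. fail to reject H0.

tau_b = -0.3889 (C=11, D=25), p = 0.180181, fail to reject H0.


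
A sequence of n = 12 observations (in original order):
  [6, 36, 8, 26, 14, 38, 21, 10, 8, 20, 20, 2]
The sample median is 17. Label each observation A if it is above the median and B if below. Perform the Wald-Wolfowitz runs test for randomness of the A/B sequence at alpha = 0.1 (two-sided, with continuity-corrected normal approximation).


Step 1: Compute median = 17; label A = above, B = below.
Labels in order: BABABAABBAAB  (n_A = 6, n_B = 6)
Step 2: Count runs R = 9.
Step 3: Under H0 (random ordering), E[R] = 2*n_A*n_B/(n_A+n_B) + 1 = 2*6*6/12 + 1 = 7.0000.
        Var[R] = 2*n_A*n_B*(2*n_A*n_B - n_A - n_B) / ((n_A+n_B)^2 * (n_A+n_B-1)) = 4320/1584 = 2.7273.
        SD[R] = 1.6514.
Step 4: Continuity-corrected z = (R - 0.5 - E[R]) / SD[R] = (9 - 0.5 - 7.0000) / 1.6514 = 0.9083.
Step 5: Two-sided p-value via normal approximation = 2*(1 - Phi(|z|)) = 0.363722.
Step 6: alpha = 0.1. fail to reject H0.

R = 9, z = 0.9083, p = 0.363722, fail to reject H0.


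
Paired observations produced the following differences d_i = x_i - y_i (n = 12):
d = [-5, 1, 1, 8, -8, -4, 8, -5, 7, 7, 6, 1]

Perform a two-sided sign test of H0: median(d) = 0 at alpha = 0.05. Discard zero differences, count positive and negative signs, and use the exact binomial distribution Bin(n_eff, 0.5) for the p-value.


Step 1: Discard zero differences. Original n = 12; n_eff = number of nonzero differences = 12.
Nonzero differences (with sign): -5, +1, +1, +8, -8, -4, +8, -5, +7, +7, +6, +1
Step 2: Count signs: positive = 8, negative = 4.
Step 3: Under H0: P(positive) = 0.5, so the number of positives S ~ Bin(12, 0.5).
Step 4: Two-sided exact p-value = sum of Bin(12,0.5) probabilities at or below the observed probability = 0.387695.
Step 5: alpha = 0.05. fail to reject H0.

n_eff = 12, pos = 8, neg = 4, p = 0.387695, fail to reject H0.


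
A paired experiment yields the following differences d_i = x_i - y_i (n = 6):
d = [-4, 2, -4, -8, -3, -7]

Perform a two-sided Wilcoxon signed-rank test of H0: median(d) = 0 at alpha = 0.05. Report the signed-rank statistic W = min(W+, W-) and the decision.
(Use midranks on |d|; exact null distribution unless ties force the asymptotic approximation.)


Step 1: Drop any zero differences (none here) and take |d_i|.
|d| = [4, 2, 4, 8, 3, 7]
Step 2: Midrank |d_i| (ties get averaged ranks).
ranks: |4|->3.5, |2|->1, |4|->3.5, |8|->6, |3|->2, |7|->5
Step 3: Attach original signs; sum ranks with positive sign and with negative sign.
W+ = 1 = 1
W- = 3.5 + 3.5 + 6 + 2 + 5 = 20
(Check: W+ + W- = 21 should equal n(n+1)/2 = 21.)
Step 4: Test statistic W = min(W+, W-) = 1.
Step 5: Ties in |d|, so use the tie-corrected normal approximation.
        E[W] = n(n+1)/4 = 6*7/4 = 10.5.
        Tie groups: |d|=4 (t=2); sum(t^3 - t) = 6.
        Var[W] = n(n+1)(2n+1)/24 - sum(t^3-t)/48 = 546/24 - 6/48 = 22.625.
        z = (W - E[W]) / sqrt(Var[W]) = (1 - 10.5) / 4.7566 = -1.9972.
        Two-sided p = 2*Phi(z) = 0.045800.
Step 6: alpha = 0.05. reject H0.

W+ = 1, W- = 20, W = min = 1, p = 0.045800, reject H0.


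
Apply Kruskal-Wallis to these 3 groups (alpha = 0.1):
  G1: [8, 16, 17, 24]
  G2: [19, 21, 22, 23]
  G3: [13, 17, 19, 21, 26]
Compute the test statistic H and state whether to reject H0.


Step 1: Combine all N = 13 observations and assign midranks.
sorted (value, group, rank): (8,G1,1), (13,G3,2), (16,G1,3), (17,G1,4.5), (17,G3,4.5), (19,G2,6.5), (19,G3,6.5), (21,G2,8.5), (21,G3,8.5), (22,G2,10), (23,G2,11), (24,G1,12), (26,G3,13)
Step 2: Sum ranks within each group.
R_1 = 20.5 (n_1 = 4)
R_2 = 36 (n_2 = 4)
R_3 = 34.5 (n_3 = 5)
Step 3: H = 12/(N(N+1)) * sum(R_i^2/n_i) - 3(N+1)
     = 12/(13*14) * (20.5^2/4 + 36^2/4 + 34.5^2/5) - 3*14
     = 0.065934 * 667.112 - 42
     = 1.985440.
Step 4: Ties present; correction factor C = 1 - 18/(13^3 - 13) = 0.991758. Corrected H = 1.985440 / 0.991758 = 2.001939.
Step 5: Under H0, H ~ chi^2(2); p-value = 0.367523.
Step 6: alpha = 0.1. fail to reject H0.

H = 2.0019, df = 2, p = 0.367523, fail to reject H0.


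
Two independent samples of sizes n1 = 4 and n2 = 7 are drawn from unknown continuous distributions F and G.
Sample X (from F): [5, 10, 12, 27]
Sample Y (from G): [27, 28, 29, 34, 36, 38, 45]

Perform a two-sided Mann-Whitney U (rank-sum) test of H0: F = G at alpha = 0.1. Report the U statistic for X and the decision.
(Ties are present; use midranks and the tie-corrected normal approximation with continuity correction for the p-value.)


Step 1: Combine and sort all 11 observations; assign midranks.
sorted (value, group): (5,X), (10,X), (12,X), (27,X), (27,Y), (28,Y), (29,Y), (34,Y), (36,Y), (38,Y), (45,Y)
ranks: 5->1, 10->2, 12->3, 27->4.5, 27->4.5, 28->6, 29->7, 34->8, 36->9, 38->10, 45->11
Step 2: Rank sum for X: R1 = 1 + 2 + 3 + 4.5 = 10.5.
Step 3: U_X = R1 - n1(n1+1)/2 = 10.5 - 4*5/2 = 10.5 - 10 = 0.5.
       U_Y = n1*n2 - U_X = 28 - 0.5 = 27.5.
Step 4: Ties are present, so use the tie-corrected normal approximation (with continuity correction) for the p-value.
Step 5: p-value = 0.013802; compare to alpha = 0.1. reject H0.

U_X = 0.5, p = 0.013802, reject H0 at alpha = 0.1.


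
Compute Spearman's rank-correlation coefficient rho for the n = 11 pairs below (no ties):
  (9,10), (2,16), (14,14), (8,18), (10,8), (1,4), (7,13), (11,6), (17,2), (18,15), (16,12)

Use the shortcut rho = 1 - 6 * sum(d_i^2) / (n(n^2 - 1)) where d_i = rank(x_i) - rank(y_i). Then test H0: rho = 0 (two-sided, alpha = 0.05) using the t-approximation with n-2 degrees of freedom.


Step 1: Rank x and y separately (midranks; no ties here).
rank(x): 9->5, 2->2, 14->8, 8->4, 10->6, 1->1, 7->3, 11->7, 17->10, 18->11, 16->9
rank(y): 10->5, 16->10, 14->8, 18->11, 8->4, 4->2, 13->7, 6->3, 2->1, 15->9, 12->6
Step 2: d_i = R_x(i) - R_y(i); compute d_i^2.
  (5-5)^2=0, (2-10)^2=64, (8-8)^2=0, (4-11)^2=49, (6-4)^2=4, (1-2)^2=1, (3-7)^2=16, (7-3)^2=16, (10-1)^2=81, (11-9)^2=4, (9-6)^2=9
sum(d^2) = 244.
Step 3: rho = 1 - 6*244 / (11*(11^2 - 1)) = 1 - 1464/1320 = -0.109091.
Step 4: Under H0, t = rho * sqrt((n-2)/(1-rho^2)) = -0.3292 ~ t(9).
Step 5: Two-sided p-value from the t-distribution with 9 df = 0.749509.
Step 6: alpha = 0.05. fail to reject H0.

rho = -0.1091, p = 0.749509, fail to reject H0 at alpha = 0.05.


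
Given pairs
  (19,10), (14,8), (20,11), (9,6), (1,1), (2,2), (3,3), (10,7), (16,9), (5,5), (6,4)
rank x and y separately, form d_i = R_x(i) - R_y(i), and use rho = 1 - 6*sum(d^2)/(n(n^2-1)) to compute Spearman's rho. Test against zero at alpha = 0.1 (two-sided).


Step 1: Rank x and y separately (midranks; no ties here).
rank(x): 19->10, 14->8, 20->11, 9->6, 1->1, 2->2, 3->3, 10->7, 16->9, 5->4, 6->5
rank(y): 10->10, 8->8, 11->11, 6->6, 1->1, 2->2, 3->3, 7->7, 9->9, 5->5, 4->4
Step 2: d_i = R_x(i) - R_y(i); compute d_i^2.
  (10-10)^2=0, (8-8)^2=0, (11-11)^2=0, (6-6)^2=0, (1-1)^2=0, (2-2)^2=0, (3-3)^2=0, (7-7)^2=0, (9-9)^2=0, (4-5)^2=1, (5-4)^2=1
sum(d^2) = 2.
Step 3: rho = 1 - 6*2 / (11*(11^2 - 1)) = 1 - 12/1320 = 0.990909.
Step 4: Under H0, t = rho * sqrt((n-2)/(1-rho^2)) = 22.0966 ~ t(9).
Step 5: Two-sided p-value from the t-distribution with 9 df = 0.000000.
Step 6: alpha = 0.1. reject H0.

rho = 0.9909, p = 0.000000, reject H0 at alpha = 0.1.


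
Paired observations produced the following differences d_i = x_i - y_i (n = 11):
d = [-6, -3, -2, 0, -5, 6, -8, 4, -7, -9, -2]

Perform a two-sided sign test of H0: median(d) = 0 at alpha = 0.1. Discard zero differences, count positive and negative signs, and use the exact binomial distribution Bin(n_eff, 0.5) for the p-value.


Step 1: Discard zero differences. Original n = 11; n_eff = number of nonzero differences = 10.
Nonzero differences (with sign): -6, -3, -2, -5, +6, -8, +4, -7, -9, -2
Step 2: Count signs: positive = 2, negative = 8.
Step 3: Under H0: P(positive) = 0.5, so the number of positives S ~ Bin(10, 0.5).
Step 4: Two-sided exact p-value = sum of Bin(10,0.5) probabilities at or below the observed probability = 0.109375.
Step 5: alpha = 0.1. fail to reject H0.

n_eff = 10, pos = 2, neg = 8, p = 0.109375, fail to reject H0.


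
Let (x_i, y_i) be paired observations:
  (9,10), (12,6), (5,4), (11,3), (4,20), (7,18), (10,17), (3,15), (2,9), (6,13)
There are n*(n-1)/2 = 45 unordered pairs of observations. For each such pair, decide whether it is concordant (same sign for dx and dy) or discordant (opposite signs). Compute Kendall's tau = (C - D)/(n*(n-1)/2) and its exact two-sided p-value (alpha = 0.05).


Step 1: Enumerate the 45 unordered pairs (i,j) with i<j and classify each by sign(x_j-x_i) * sign(y_j-y_i).
  (1,2):dx=+3,dy=-4->D; (1,3):dx=-4,dy=-6->C; (1,4):dx=+2,dy=-7->D; (1,5):dx=-5,dy=+10->D
  (1,6):dx=-2,dy=+8->D; (1,7):dx=+1,dy=+7->C; (1,8):dx=-6,dy=+5->D; (1,9):dx=-7,dy=-1->C
  (1,10):dx=-3,dy=+3->D; (2,3):dx=-7,dy=-2->C; (2,4):dx=-1,dy=-3->C; (2,5):dx=-8,dy=+14->D
  (2,6):dx=-5,dy=+12->D; (2,7):dx=-2,dy=+11->D; (2,8):dx=-9,dy=+9->D; (2,9):dx=-10,dy=+3->D
  (2,10):dx=-6,dy=+7->D; (3,4):dx=+6,dy=-1->D; (3,5):dx=-1,dy=+16->D; (3,6):dx=+2,dy=+14->C
  (3,7):dx=+5,dy=+13->C; (3,8):dx=-2,dy=+11->D; (3,9):dx=-3,dy=+5->D; (3,10):dx=+1,dy=+9->C
  (4,5):dx=-7,dy=+17->D; (4,6):dx=-4,dy=+15->D; (4,7):dx=-1,dy=+14->D; (4,8):dx=-8,dy=+12->D
  (4,9):dx=-9,dy=+6->D; (4,10):dx=-5,dy=+10->D; (5,6):dx=+3,dy=-2->D; (5,7):dx=+6,dy=-3->D
  (5,8):dx=-1,dy=-5->C; (5,9):dx=-2,dy=-11->C; (5,10):dx=+2,dy=-7->D; (6,7):dx=+3,dy=-1->D
  (6,8):dx=-4,dy=-3->C; (6,9):dx=-5,dy=-9->C; (6,10):dx=-1,dy=-5->C; (7,8):dx=-7,dy=-2->C
  (7,9):dx=-8,dy=-8->C; (7,10):dx=-4,dy=-4->C; (8,9):dx=-1,dy=-6->C; (8,10):dx=+3,dy=-2->D
  (9,10):dx=+4,dy=+4->C
Step 2: C = 18, D = 27, total pairs = 45.
Step 3: tau = (C - D)/(n(n-1)/2) = (18 - 27)/45 = -0.200000.
Step 4: Exact two-sided p-value (enumerate n! = 3628800 permutations of y under H0): p = 0.484313.
Step 5: alpha = 0.05. fail to reject H0.

tau_b = -0.2000 (C=18, D=27), p = 0.484313, fail to reject H0.


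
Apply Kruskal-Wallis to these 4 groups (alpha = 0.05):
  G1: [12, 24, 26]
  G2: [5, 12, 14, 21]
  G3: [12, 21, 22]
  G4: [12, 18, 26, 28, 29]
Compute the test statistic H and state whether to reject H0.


Step 1: Combine all N = 15 observations and assign midranks.
sorted (value, group, rank): (5,G2,1), (12,G1,3.5), (12,G2,3.5), (12,G3,3.5), (12,G4,3.5), (14,G2,6), (18,G4,7), (21,G2,8.5), (21,G3,8.5), (22,G3,10), (24,G1,11), (26,G1,12.5), (26,G4,12.5), (28,G4,14), (29,G4,15)
Step 2: Sum ranks within each group.
R_1 = 27 (n_1 = 3)
R_2 = 19 (n_2 = 4)
R_3 = 22 (n_3 = 3)
R_4 = 52 (n_4 = 5)
Step 3: H = 12/(N(N+1)) * sum(R_i^2/n_i) - 3(N+1)
     = 12/(15*16) * (27^2/3 + 19^2/4 + 22^2/3 + 52^2/5) - 3*16
     = 0.050000 * 1035.38 - 48
     = 3.769167.
Step 4: Ties present; correction factor C = 1 - 72/(15^3 - 15) = 0.978571. Corrected H = 3.769167 / 0.978571 = 3.851703.
Step 5: Under H0, H ~ chi^2(3); p-value = 0.277929.
Step 6: alpha = 0.05. fail to reject H0.

H = 3.8517, df = 3, p = 0.277929, fail to reject H0.


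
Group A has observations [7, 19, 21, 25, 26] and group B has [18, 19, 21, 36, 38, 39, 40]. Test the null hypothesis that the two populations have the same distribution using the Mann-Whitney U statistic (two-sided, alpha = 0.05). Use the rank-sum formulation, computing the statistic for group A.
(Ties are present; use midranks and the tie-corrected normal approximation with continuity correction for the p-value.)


Step 1: Combine and sort all 12 observations; assign midranks.
sorted (value, group): (7,X), (18,Y), (19,X), (19,Y), (21,X), (21,Y), (25,X), (26,X), (36,Y), (38,Y), (39,Y), (40,Y)
ranks: 7->1, 18->2, 19->3.5, 19->3.5, 21->5.5, 21->5.5, 25->7, 26->8, 36->9, 38->10, 39->11, 40->12
Step 2: Rank sum for X: R1 = 1 + 3.5 + 5.5 + 7 + 8 = 25.
Step 3: U_X = R1 - n1(n1+1)/2 = 25 - 5*6/2 = 25 - 15 = 10.
       U_Y = n1*n2 - U_X = 35 - 10 = 25.
Step 4: Ties are present, so use the tie-corrected normal approximation (with continuity correction) for the p-value.
Step 5: p-value = 0.253956; compare to alpha = 0.05. fail to reject H0.

U_X = 10, p = 0.253956, fail to reject H0 at alpha = 0.05.


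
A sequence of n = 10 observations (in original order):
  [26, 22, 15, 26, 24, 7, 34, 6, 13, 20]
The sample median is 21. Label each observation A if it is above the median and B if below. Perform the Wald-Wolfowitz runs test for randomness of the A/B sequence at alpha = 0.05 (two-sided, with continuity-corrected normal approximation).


Step 1: Compute median = 21; label A = above, B = below.
Labels in order: AABAABABBB  (n_A = 5, n_B = 5)
Step 2: Count runs R = 6.
Step 3: Under H0 (random ordering), E[R] = 2*n_A*n_B/(n_A+n_B) + 1 = 2*5*5/10 + 1 = 6.0000.
        Var[R] = 2*n_A*n_B*(2*n_A*n_B - n_A - n_B) / ((n_A+n_B)^2 * (n_A+n_B-1)) = 2000/900 = 2.2222.
        SD[R] = 1.4907.
Step 4: R = E[R], so z = 0 with no continuity correction.
Step 5: Two-sided p-value via normal approximation = 2*(1 - Phi(|z|)) = 1.000000.
Step 6: alpha = 0.05. fail to reject H0.

R = 6, z = 0.0000, p = 1.000000, fail to reject H0.


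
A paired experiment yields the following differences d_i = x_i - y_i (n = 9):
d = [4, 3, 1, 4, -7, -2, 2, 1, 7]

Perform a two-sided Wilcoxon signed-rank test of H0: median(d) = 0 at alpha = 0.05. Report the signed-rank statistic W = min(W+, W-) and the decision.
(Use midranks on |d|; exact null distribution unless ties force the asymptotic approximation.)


Step 1: Drop any zero differences (none here) and take |d_i|.
|d| = [4, 3, 1, 4, 7, 2, 2, 1, 7]
Step 2: Midrank |d_i| (ties get averaged ranks).
ranks: |4|->6.5, |3|->5, |1|->1.5, |4|->6.5, |7|->8.5, |2|->3.5, |2|->3.5, |1|->1.5, |7|->8.5
Step 3: Attach original signs; sum ranks with positive sign and with negative sign.
W+ = 6.5 + 5 + 1.5 + 6.5 + 3.5 + 1.5 + 8.5 = 33
W- = 8.5 + 3.5 = 12
(Check: W+ + W- = 45 should equal n(n+1)/2 = 45.)
Step 4: Test statistic W = min(W+, W-) = 12.
Step 5: Ties in |d|, so use the tie-corrected normal approximation.
        E[W] = n(n+1)/4 = 9*10/4 = 22.5.
        Tie groups: |d|=1 (t=2), |d|=2 (t=2), |d|=4 (t=2), |d|=7 (t=2); sum(t^3 - t) = 24.
        Var[W] = n(n+1)(2n+1)/24 - sum(t^3-t)/48 = 1710/24 - 24/48 = 70.75.
        z = (W - E[W]) / sqrt(Var[W]) = (12 - 22.5) / 8.4113 = -1.2483.
        Two-sided p = 2*Phi(z) = 0.211914.
Step 6: alpha = 0.05. fail to reject H0.

W+ = 33, W- = 12, W = min = 12, p = 0.211914, fail to reject H0.


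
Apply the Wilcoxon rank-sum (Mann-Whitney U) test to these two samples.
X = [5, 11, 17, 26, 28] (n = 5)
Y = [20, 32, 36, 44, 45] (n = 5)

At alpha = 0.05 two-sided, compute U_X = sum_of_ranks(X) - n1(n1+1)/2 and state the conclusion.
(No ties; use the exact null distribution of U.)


Step 1: Combine and sort all 10 observations; assign midranks.
sorted (value, group): (5,X), (11,X), (17,X), (20,Y), (26,X), (28,X), (32,Y), (36,Y), (44,Y), (45,Y)
ranks: 5->1, 11->2, 17->3, 20->4, 26->5, 28->6, 32->7, 36->8, 44->9, 45->10
Step 2: Rank sum for X: R1 = 1 + 2 + 3 + 5 + 6 = 17.
Step 3: U_X = R1 - n1(n1+1)/2 = 17 - 5*6/2 = 17 - 15 = 2.
       U_Y = n1*n2 - U_X = 25 - 2 = 23.
Step 4: No ties, so the exact null distribution of U (based on enumerating the C(10,5) = 252 equally likely rank assignments) gives the two-sided p-value.
Step 5: p-value = 0.031746; compare to alpha = 0.05. reject H0.

U_X = 2, p = 0.031746, reject H0 at alpha = 0.05.


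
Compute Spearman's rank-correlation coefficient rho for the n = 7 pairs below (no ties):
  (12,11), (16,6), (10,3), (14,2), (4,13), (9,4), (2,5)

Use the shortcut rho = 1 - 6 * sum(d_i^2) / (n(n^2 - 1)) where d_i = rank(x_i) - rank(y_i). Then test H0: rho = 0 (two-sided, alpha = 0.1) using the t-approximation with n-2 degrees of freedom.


Step 1: Rank x and y separately (midranks; no ties here).
rank(x): 12->5, 16->7, 10->4, 14->6, 4->2, 9->3, 2->1
rank(y): 11->6, 6->5, 3->2, 2->1, 13->7, 4->3, 5->4
Step 2: d_i = R_x(i) - R_y(i); compute d_i^2.
  (5-6)^2=1, (7-5)^2=4, (4-2)^2=4, (6-1)^2=25, (2-7)^2=25, (3-3)^2=0, (1-4)^2=9
sum(d^2) = 68.
Step 3: rho = 1 - 6*68 / (7*(7^2 - 1)) = 1 - 408/336 = -0.214286.
Step 4: Under H0, t = rho * sqrt((n-2)/(1-rho^2)) = -0.4906 ~ t(5).
Step 5: Two-sided p-value from the t-distribution with 5 df = 0.644512.
Step 6: alpha = 0.1. fail to reject H0.

rho = -0.2143, p = 0.644512, fail to reject H0 at alpha = 0.1.
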